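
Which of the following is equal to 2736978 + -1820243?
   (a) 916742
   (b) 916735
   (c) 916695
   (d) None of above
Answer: b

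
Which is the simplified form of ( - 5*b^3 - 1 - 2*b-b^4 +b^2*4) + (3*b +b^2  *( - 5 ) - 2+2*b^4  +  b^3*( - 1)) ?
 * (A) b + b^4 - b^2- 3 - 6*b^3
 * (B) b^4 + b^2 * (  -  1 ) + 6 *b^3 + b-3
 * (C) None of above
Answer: A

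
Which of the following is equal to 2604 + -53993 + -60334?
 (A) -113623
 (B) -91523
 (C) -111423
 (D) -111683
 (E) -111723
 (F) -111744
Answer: E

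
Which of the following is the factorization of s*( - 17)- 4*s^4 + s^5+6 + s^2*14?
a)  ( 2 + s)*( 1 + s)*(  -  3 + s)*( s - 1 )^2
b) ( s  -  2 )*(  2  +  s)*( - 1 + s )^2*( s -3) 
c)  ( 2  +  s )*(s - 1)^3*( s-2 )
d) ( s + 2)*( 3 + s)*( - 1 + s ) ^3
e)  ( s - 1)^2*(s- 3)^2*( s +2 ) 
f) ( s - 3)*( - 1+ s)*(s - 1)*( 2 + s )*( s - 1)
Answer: f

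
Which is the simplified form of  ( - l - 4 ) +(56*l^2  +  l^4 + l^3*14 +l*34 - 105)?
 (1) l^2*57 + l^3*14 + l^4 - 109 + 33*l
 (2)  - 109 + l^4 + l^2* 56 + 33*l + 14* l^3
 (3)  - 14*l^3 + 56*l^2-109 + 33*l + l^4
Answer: 2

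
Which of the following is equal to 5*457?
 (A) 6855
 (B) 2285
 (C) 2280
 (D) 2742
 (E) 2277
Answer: B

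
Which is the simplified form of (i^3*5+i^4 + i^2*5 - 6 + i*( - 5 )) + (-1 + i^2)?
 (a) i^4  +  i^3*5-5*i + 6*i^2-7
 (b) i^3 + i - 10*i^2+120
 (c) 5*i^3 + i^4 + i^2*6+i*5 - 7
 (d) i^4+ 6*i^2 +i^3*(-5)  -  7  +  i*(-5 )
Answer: a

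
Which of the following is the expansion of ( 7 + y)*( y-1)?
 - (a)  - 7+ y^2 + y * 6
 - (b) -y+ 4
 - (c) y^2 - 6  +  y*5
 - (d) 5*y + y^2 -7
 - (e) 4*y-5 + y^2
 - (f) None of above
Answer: a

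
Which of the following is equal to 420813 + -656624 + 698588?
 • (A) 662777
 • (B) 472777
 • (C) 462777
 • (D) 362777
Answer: C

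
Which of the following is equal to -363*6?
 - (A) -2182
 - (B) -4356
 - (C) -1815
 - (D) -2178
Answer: D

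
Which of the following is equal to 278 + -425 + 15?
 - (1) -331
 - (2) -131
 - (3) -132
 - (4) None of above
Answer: 3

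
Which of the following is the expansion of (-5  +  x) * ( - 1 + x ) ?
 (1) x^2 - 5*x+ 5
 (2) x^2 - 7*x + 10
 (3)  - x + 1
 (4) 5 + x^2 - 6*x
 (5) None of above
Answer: 4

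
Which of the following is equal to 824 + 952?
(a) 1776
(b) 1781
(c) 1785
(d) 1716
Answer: a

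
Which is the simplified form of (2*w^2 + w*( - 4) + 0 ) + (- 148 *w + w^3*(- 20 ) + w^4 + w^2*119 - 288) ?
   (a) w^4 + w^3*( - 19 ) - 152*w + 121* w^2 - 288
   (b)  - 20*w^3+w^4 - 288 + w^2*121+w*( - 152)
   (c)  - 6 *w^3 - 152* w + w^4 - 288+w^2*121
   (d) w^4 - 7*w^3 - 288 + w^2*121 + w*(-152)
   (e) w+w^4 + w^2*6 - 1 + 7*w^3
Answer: b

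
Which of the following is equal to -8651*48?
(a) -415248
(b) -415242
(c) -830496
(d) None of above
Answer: a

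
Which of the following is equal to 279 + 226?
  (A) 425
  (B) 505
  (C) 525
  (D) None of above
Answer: B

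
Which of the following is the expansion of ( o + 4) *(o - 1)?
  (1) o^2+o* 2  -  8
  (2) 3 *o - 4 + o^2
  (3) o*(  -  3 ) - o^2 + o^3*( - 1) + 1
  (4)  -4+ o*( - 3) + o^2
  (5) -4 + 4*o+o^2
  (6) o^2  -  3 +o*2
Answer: 2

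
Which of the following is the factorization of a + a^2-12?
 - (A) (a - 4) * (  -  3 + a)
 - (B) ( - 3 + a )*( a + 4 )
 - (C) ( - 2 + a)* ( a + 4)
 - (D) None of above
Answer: B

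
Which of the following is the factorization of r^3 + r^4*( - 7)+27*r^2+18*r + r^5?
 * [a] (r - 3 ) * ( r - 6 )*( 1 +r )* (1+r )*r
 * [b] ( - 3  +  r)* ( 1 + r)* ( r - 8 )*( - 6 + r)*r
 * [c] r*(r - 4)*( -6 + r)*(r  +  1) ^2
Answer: a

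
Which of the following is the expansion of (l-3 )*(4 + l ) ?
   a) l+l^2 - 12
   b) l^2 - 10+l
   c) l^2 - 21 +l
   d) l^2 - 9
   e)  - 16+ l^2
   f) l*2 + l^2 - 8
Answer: a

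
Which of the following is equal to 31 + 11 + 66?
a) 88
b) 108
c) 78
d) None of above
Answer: b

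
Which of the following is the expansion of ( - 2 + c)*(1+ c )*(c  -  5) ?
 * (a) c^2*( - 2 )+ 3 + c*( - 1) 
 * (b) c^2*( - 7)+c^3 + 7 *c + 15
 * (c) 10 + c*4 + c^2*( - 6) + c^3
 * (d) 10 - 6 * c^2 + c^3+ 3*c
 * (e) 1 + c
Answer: d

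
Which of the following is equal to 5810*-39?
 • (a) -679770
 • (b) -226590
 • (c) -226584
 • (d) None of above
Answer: b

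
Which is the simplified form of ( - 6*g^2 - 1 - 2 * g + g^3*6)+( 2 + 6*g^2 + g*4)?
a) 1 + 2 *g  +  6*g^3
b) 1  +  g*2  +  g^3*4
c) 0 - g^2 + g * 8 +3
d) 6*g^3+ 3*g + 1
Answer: a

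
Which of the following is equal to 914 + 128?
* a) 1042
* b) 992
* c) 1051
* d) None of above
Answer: a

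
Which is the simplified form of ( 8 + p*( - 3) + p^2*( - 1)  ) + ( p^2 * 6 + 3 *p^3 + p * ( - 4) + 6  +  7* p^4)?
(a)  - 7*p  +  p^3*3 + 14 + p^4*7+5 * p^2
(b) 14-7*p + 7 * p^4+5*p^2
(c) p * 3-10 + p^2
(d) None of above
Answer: a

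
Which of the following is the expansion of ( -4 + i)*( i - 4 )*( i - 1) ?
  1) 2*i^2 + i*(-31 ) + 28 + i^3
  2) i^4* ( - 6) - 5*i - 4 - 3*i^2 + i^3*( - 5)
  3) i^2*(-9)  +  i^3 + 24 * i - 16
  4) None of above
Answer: 3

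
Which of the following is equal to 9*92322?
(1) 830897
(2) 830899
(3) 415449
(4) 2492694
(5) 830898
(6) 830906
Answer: 5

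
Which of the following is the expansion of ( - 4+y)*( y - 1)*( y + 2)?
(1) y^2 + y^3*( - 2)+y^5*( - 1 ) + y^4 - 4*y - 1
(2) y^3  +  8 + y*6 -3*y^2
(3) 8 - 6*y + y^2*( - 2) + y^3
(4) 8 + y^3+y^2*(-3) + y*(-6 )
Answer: 4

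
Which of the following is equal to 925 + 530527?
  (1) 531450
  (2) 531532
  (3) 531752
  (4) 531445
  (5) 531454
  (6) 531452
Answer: 6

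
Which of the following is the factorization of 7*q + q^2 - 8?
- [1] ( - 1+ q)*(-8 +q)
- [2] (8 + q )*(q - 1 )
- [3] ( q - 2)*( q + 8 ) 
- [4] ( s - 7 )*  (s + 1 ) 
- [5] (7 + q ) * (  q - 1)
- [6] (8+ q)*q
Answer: 2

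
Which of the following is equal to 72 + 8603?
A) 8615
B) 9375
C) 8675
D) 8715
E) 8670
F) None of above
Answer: C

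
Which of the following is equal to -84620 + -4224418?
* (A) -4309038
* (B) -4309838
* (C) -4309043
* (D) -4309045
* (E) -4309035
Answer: A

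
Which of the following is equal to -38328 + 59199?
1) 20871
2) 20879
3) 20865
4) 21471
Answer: 1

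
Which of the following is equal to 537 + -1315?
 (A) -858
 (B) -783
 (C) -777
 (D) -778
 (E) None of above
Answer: D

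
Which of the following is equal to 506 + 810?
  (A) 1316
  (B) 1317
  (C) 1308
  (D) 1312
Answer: A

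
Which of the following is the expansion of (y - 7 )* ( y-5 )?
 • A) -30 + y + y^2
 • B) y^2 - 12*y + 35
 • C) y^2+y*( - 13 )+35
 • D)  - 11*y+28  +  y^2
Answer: B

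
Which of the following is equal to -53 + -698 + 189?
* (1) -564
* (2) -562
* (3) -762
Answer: 2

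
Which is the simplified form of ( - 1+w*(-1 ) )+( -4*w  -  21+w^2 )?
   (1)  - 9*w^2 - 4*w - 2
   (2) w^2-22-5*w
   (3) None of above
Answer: 2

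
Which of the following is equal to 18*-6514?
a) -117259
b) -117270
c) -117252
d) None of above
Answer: c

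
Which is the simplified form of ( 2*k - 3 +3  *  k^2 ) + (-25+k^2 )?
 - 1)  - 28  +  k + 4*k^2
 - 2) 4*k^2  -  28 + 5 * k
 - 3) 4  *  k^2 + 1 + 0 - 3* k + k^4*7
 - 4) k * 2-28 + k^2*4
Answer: 4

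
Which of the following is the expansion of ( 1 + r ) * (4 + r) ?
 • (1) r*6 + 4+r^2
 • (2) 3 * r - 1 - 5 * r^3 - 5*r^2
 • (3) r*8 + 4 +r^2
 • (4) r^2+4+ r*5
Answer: 4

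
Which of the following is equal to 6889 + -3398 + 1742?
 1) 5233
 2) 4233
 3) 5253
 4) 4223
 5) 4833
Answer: 1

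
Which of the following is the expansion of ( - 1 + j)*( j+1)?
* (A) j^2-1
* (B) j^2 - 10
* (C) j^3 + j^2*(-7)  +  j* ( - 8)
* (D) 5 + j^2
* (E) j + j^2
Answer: A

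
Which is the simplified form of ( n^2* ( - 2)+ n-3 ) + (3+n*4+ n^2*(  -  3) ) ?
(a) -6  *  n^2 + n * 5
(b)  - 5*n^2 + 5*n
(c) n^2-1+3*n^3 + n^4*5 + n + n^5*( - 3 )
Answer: b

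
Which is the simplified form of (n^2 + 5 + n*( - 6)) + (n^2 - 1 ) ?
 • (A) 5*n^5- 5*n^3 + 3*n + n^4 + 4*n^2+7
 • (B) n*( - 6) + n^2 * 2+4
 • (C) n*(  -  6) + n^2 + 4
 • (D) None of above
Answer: B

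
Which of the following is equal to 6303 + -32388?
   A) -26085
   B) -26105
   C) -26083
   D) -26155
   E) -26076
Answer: A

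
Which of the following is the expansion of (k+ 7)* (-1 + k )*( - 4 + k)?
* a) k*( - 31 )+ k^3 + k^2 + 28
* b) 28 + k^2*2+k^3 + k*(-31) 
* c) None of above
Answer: b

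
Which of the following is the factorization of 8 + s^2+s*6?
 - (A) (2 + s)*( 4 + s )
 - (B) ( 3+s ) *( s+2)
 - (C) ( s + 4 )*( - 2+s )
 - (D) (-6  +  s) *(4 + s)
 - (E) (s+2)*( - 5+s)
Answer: A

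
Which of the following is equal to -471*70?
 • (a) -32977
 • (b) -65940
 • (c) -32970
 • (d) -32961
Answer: c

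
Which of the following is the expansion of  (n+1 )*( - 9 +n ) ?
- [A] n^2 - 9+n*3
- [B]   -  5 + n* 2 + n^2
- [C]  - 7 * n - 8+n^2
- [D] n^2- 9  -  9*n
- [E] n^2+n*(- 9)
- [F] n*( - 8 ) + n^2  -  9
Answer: F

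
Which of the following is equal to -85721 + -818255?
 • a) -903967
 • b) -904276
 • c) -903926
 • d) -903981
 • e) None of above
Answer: e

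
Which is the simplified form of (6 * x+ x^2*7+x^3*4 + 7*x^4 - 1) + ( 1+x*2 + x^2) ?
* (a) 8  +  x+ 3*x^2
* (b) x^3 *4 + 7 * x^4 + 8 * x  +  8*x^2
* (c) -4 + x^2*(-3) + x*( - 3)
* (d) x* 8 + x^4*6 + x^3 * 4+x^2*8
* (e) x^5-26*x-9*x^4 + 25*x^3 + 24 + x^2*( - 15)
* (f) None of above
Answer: b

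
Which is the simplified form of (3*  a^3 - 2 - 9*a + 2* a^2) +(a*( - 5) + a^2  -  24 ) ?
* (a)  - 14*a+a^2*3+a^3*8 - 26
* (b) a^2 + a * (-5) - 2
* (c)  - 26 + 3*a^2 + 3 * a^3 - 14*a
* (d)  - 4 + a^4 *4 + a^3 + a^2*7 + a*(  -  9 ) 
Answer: c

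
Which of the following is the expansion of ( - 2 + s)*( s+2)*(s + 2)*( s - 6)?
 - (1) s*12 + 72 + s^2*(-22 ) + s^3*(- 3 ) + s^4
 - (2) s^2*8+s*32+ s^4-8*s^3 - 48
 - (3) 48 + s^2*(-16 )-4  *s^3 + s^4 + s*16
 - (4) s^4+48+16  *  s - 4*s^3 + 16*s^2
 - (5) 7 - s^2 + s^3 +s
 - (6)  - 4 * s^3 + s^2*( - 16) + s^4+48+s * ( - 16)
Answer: 3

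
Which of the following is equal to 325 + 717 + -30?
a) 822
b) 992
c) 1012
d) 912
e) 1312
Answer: c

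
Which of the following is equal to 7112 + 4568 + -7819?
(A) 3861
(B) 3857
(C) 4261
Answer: A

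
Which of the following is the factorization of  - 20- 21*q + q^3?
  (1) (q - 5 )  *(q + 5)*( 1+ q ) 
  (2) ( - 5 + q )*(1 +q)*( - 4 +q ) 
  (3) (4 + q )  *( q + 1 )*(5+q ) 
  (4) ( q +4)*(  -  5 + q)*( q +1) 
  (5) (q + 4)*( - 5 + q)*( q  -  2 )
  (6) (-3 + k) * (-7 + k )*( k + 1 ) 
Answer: 4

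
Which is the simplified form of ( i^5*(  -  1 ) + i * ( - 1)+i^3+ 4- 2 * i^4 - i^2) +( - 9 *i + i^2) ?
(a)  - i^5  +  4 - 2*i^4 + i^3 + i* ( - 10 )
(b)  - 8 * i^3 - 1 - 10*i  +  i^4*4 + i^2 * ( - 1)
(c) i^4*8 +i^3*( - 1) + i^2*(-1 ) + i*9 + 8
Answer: a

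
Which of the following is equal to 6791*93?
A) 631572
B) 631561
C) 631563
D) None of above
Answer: C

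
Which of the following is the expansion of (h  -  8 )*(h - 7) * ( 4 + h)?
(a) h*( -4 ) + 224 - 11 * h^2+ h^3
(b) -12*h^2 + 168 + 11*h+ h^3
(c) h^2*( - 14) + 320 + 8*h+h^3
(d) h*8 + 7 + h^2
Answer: a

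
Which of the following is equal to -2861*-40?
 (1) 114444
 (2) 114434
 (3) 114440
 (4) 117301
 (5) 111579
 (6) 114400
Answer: 3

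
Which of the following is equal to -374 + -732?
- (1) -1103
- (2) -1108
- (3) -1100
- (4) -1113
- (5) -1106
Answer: 5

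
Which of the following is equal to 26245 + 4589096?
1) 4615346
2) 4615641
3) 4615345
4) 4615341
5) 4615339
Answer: 4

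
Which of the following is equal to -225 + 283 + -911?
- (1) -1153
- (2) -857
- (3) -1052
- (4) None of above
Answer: 4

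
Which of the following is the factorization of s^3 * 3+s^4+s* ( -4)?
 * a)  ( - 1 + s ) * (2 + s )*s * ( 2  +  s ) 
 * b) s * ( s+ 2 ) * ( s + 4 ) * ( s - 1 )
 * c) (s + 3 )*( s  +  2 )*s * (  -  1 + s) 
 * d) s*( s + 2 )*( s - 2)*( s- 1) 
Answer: a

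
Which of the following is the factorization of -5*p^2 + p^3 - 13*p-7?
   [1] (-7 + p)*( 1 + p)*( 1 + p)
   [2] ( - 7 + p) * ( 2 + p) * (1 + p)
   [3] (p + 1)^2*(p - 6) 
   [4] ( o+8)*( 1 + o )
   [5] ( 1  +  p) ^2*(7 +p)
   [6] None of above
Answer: 1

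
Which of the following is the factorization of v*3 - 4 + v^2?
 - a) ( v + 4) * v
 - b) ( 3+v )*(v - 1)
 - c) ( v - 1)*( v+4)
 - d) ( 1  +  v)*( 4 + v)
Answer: c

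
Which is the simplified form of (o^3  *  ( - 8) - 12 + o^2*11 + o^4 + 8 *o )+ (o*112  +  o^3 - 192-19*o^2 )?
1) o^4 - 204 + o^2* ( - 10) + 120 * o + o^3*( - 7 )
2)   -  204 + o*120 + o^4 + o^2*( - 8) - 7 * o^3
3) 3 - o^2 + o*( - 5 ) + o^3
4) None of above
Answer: 2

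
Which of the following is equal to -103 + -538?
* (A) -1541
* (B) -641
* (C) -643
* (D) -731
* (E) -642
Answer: B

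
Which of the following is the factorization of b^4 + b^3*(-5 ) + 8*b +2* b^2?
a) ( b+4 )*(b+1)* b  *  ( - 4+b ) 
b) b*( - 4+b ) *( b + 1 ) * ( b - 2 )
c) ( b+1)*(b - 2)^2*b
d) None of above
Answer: b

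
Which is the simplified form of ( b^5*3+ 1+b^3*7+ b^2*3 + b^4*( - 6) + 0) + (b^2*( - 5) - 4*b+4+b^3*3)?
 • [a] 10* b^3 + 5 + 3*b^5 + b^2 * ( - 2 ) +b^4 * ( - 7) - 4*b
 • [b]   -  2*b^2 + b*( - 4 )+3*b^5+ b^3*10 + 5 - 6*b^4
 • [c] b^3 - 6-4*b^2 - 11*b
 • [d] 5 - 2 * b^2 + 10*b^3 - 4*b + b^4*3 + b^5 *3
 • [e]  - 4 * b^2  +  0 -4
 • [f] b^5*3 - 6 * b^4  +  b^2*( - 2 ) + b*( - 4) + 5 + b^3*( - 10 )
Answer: b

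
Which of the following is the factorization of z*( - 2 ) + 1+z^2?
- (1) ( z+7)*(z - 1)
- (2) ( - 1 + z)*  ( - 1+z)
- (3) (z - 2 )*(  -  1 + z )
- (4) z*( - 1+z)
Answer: 2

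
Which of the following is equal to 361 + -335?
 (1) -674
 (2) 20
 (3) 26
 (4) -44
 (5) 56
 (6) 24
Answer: 3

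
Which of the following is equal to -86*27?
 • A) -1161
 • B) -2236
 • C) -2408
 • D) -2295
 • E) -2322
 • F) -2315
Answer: E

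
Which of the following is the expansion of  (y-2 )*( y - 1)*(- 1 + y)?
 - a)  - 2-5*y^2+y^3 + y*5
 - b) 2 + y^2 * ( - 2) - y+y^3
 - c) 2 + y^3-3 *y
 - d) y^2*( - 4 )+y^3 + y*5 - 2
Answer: d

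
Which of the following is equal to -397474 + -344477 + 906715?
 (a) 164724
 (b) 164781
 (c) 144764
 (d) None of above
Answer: d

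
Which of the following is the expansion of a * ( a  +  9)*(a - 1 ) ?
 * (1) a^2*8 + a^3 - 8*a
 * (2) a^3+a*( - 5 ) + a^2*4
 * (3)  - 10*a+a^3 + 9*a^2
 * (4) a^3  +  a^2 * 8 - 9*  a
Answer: 4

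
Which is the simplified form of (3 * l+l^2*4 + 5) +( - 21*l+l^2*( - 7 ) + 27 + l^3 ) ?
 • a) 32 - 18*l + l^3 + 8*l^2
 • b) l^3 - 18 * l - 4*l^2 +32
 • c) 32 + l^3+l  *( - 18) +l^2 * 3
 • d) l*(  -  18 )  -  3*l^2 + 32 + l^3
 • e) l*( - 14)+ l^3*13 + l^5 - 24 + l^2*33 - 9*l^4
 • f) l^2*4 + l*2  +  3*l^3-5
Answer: d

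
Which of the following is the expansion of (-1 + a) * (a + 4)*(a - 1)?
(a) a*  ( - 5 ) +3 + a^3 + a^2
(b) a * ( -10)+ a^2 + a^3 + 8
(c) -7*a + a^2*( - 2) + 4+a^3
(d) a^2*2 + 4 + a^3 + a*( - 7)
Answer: d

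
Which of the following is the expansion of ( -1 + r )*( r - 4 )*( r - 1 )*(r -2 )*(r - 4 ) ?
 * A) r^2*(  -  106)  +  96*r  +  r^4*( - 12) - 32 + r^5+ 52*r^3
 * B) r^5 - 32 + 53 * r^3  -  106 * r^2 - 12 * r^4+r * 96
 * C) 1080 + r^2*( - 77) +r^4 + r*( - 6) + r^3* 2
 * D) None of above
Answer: B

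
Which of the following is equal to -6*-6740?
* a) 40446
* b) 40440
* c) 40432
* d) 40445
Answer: b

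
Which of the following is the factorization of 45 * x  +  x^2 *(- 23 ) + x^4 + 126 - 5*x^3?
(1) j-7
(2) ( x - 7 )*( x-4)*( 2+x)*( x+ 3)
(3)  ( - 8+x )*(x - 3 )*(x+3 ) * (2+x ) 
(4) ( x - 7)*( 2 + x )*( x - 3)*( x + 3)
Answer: 4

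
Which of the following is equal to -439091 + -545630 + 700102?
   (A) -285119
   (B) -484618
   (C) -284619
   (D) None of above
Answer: C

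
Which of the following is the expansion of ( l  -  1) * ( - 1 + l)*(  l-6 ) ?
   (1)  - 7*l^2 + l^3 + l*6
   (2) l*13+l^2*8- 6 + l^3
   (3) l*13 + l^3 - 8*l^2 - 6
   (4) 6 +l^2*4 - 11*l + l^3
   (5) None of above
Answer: 3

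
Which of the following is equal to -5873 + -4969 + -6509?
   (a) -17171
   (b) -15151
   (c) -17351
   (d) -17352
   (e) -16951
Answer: c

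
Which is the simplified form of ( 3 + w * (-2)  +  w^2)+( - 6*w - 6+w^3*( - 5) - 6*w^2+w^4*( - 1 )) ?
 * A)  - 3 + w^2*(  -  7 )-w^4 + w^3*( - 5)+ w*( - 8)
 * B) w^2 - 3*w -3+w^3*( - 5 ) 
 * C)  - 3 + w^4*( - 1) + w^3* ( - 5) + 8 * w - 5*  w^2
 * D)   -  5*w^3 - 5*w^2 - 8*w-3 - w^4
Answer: D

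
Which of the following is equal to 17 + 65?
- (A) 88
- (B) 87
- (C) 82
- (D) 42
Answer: C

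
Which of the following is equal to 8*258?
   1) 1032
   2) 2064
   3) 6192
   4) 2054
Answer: 2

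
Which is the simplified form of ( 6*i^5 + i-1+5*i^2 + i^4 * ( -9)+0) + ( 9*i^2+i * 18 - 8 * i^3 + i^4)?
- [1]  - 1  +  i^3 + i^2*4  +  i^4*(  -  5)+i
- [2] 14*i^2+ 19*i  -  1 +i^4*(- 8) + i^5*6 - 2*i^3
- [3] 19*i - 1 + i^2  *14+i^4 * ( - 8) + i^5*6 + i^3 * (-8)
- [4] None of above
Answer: 3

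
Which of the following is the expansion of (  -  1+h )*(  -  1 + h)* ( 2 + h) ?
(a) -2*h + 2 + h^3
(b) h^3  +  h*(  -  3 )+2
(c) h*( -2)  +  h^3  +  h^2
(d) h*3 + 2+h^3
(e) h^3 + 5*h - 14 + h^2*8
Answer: b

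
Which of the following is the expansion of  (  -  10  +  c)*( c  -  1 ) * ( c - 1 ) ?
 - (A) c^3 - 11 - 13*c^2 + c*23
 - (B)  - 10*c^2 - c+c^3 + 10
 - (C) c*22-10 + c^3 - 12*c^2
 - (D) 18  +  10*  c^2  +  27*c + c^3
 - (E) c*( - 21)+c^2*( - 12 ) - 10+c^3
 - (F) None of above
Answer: F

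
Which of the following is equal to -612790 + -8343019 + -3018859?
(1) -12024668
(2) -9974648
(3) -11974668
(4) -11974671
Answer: 3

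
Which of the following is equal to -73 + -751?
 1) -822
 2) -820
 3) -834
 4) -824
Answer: 4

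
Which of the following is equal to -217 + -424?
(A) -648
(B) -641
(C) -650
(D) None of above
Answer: B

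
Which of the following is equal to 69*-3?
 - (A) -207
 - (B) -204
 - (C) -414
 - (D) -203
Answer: A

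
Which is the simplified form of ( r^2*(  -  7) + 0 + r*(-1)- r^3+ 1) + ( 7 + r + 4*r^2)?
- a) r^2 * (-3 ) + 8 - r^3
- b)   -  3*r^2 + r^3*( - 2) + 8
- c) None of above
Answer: a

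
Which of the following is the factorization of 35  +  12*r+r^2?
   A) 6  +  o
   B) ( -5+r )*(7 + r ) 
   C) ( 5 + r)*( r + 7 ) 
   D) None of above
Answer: C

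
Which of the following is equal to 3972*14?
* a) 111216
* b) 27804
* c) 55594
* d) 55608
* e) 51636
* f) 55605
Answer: d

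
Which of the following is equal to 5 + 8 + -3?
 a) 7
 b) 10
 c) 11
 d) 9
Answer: b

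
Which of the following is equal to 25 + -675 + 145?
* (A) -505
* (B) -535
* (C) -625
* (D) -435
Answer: A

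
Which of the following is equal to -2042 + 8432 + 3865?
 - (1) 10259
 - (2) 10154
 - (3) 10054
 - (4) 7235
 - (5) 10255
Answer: 5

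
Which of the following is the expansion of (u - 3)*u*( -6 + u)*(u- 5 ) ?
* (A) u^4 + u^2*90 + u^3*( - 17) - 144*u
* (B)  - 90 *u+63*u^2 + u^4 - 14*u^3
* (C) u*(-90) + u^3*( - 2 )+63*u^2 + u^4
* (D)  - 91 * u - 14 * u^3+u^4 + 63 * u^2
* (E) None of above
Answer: B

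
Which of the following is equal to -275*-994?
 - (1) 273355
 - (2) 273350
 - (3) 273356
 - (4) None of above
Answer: 2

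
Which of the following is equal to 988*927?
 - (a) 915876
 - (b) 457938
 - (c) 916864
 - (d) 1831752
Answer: a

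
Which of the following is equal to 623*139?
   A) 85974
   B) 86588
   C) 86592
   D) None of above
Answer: D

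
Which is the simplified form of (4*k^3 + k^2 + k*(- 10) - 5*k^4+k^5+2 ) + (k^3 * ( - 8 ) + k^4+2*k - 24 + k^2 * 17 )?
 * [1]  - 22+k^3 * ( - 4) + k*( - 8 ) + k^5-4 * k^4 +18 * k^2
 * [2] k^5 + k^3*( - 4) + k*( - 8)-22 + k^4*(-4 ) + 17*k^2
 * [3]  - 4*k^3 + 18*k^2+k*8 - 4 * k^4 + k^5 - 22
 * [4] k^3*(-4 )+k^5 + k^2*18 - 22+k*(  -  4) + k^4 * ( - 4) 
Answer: 1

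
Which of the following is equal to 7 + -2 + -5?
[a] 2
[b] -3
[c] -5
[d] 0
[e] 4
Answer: d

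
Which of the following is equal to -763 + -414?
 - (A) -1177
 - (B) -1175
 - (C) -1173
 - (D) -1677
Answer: A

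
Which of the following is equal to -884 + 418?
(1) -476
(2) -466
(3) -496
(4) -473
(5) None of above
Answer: 2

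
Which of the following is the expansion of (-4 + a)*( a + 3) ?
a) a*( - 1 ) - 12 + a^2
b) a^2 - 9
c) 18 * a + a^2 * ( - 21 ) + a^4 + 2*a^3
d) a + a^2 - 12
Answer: a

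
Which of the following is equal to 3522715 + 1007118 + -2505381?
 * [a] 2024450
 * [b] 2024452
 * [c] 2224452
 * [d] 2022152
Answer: b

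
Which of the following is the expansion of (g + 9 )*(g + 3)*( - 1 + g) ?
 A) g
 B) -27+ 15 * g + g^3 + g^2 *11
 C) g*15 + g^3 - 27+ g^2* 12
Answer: B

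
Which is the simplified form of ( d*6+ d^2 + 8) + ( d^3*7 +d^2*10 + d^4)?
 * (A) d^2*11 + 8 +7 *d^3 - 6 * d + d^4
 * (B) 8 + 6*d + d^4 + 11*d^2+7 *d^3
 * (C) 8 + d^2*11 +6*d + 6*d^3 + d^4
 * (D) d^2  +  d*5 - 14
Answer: B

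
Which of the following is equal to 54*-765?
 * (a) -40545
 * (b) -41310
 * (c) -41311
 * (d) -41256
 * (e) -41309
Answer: b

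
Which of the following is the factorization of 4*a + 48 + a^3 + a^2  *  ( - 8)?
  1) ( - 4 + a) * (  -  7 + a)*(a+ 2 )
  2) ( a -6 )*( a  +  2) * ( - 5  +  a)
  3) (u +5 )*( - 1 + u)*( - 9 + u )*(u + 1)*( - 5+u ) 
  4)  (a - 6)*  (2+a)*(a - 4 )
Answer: 4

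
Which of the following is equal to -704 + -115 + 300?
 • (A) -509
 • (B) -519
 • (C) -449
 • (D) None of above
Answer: B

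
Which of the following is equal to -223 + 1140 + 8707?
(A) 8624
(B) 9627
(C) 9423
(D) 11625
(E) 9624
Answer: E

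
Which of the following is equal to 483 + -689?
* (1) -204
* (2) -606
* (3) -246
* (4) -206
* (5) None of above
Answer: 4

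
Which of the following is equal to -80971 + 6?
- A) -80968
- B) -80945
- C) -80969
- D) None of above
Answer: D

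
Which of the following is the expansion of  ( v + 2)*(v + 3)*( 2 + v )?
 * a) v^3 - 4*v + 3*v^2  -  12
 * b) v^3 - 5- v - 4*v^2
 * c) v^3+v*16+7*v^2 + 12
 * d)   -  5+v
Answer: c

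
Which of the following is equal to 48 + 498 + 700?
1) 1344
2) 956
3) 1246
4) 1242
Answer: 3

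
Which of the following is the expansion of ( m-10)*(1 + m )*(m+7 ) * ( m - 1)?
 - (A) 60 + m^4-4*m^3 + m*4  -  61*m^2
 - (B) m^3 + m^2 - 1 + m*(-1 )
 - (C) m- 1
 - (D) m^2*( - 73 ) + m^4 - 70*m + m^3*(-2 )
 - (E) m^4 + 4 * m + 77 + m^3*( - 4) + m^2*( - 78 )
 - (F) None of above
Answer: F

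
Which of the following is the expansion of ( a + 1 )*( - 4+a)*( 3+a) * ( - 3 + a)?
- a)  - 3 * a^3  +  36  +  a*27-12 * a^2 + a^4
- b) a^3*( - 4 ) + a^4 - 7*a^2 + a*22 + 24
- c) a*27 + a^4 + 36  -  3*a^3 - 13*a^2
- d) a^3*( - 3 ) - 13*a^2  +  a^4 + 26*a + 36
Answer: c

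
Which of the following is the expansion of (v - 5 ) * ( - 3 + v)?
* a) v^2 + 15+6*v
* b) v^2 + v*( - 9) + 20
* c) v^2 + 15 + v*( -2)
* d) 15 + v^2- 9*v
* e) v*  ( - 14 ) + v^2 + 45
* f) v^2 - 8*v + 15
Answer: f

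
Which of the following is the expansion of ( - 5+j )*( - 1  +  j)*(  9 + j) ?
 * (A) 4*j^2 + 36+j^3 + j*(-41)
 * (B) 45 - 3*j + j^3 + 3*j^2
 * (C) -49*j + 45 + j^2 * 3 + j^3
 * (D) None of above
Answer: C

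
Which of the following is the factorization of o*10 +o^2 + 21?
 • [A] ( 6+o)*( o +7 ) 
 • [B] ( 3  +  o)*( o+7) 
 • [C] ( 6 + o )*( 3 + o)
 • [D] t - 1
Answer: B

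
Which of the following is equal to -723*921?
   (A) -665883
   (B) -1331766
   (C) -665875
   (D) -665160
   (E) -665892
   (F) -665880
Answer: A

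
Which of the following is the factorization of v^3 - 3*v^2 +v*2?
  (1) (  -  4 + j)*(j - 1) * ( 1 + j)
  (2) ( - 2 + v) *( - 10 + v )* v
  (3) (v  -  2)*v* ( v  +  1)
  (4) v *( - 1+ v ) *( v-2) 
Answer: 4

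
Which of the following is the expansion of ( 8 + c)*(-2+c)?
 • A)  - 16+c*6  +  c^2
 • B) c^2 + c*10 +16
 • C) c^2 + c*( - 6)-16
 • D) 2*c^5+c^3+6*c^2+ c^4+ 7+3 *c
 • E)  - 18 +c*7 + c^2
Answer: A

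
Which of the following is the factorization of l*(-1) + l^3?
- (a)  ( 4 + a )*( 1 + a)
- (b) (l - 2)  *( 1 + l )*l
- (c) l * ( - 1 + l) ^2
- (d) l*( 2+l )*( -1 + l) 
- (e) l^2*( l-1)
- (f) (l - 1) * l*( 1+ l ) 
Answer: f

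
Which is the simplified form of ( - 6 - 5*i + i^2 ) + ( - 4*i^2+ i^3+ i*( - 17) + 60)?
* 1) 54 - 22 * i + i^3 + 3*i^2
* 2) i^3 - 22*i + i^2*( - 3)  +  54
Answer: 2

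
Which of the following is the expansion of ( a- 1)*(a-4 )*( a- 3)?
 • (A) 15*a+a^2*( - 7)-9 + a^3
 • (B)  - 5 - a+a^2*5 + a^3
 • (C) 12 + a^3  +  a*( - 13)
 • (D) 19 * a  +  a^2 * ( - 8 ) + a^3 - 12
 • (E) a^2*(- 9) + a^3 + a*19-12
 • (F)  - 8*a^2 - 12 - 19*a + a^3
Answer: D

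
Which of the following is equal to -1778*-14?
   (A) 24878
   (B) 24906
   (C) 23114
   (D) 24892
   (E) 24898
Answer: D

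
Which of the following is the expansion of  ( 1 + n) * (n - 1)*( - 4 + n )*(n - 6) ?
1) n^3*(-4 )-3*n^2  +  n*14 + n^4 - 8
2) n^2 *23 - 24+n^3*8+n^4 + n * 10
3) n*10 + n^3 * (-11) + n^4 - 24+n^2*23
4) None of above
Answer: 4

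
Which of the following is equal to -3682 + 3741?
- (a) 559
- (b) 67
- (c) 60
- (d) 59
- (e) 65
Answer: d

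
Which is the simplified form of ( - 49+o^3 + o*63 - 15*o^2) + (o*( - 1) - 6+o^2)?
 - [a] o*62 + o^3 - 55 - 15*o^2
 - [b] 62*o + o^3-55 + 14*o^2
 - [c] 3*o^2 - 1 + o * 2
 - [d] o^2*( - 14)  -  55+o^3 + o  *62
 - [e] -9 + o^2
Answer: d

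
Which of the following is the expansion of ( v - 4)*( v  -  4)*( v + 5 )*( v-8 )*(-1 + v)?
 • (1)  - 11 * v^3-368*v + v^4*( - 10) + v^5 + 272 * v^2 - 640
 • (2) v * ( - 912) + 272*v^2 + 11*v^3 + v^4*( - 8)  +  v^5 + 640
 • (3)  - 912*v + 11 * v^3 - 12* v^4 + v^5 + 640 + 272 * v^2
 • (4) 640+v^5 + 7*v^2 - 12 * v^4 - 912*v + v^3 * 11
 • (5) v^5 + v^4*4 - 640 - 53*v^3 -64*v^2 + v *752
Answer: 3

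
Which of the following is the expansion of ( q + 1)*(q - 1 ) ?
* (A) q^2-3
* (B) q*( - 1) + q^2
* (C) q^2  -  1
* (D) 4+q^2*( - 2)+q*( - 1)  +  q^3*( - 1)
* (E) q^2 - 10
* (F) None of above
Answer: C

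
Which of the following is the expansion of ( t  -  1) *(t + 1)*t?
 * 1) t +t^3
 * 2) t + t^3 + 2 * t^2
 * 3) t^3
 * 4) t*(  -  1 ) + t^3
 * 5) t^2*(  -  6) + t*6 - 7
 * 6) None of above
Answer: 4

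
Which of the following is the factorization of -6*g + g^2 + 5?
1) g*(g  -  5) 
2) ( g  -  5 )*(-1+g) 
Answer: 2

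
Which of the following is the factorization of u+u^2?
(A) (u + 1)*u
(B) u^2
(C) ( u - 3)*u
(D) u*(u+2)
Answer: A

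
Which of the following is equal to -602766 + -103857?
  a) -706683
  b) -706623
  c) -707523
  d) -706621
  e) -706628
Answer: b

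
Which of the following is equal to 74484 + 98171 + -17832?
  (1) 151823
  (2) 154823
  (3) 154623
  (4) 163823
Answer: 2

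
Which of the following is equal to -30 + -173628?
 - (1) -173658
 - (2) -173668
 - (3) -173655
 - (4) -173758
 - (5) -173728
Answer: 1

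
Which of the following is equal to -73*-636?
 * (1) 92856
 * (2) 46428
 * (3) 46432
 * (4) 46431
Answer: 2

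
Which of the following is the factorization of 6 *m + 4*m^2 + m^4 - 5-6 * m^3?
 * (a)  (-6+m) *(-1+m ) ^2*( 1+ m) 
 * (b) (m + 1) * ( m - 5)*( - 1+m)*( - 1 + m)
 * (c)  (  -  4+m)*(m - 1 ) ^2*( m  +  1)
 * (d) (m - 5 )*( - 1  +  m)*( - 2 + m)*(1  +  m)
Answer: b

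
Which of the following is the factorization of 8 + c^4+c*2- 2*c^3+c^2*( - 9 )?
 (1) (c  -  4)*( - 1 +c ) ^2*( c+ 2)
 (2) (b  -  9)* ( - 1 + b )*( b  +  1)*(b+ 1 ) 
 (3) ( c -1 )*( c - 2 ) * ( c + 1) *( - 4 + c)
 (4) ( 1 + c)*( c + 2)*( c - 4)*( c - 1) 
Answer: 4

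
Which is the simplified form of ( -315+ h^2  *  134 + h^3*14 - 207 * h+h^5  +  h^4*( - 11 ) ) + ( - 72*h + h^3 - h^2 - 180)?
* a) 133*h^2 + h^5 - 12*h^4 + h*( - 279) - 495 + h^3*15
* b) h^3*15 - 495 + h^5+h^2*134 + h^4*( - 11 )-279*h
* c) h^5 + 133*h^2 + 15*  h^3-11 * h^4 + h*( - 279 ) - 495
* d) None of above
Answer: c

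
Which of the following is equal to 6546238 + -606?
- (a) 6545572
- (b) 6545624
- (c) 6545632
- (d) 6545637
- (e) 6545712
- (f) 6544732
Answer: c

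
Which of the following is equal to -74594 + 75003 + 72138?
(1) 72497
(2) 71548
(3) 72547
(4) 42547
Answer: 3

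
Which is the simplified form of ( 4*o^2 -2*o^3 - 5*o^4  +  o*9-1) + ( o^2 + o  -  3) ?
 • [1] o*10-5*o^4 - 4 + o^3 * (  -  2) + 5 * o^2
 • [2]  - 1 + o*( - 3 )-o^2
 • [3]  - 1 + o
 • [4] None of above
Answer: 1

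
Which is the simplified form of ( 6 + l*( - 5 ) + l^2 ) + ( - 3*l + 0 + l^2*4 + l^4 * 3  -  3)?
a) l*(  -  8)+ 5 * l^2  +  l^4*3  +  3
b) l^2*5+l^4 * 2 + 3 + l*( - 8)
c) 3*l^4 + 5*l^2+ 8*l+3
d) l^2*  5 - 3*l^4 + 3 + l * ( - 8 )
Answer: a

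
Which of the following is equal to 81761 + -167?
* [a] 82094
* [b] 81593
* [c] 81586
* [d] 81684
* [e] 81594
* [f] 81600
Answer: e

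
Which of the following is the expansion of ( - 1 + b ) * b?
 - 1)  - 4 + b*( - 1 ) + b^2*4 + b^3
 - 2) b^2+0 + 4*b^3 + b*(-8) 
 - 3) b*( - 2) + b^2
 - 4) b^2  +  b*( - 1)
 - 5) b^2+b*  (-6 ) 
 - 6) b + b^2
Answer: 4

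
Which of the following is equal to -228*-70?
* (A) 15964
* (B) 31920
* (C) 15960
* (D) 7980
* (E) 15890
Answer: C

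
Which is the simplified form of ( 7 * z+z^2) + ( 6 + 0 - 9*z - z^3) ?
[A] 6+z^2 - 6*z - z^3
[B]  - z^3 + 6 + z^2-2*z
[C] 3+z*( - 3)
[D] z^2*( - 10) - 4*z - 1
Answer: B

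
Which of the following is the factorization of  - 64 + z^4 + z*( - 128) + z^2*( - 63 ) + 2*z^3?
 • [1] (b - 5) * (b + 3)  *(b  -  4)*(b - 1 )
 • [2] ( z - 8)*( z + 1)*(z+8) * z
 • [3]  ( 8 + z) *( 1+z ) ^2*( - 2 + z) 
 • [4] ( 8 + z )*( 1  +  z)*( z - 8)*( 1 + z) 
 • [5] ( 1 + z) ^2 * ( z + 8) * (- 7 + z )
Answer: 4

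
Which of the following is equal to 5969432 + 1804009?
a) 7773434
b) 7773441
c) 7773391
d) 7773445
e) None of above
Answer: b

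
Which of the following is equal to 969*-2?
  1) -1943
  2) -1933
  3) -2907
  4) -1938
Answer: 4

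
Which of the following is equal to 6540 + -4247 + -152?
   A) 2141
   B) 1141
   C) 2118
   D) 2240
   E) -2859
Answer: A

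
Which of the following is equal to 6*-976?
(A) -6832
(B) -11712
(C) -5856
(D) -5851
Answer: C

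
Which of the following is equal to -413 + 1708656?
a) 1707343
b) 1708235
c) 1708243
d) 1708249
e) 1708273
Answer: c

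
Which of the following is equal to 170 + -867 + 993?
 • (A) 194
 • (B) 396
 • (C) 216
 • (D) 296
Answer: D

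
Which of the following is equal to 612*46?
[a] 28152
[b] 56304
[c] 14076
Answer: a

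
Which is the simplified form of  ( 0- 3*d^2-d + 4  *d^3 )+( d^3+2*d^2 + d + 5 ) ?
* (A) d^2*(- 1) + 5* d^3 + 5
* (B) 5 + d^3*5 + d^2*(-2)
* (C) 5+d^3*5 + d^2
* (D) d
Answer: A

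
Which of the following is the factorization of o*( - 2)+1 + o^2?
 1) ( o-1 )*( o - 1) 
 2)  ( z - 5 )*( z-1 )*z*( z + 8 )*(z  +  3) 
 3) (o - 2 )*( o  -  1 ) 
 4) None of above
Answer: 1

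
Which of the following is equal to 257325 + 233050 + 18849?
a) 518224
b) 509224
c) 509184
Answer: b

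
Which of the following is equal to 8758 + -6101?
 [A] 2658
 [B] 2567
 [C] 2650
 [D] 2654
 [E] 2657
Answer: E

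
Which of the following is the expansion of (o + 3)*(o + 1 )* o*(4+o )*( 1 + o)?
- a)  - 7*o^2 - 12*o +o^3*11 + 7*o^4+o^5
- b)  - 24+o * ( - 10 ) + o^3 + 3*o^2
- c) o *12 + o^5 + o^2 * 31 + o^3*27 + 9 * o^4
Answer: c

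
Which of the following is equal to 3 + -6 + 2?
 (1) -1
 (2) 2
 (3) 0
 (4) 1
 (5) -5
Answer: 1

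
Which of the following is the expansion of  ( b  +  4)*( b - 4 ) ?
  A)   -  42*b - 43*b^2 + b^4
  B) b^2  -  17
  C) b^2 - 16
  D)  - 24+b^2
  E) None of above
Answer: C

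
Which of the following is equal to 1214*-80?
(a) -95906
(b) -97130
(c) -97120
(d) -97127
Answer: c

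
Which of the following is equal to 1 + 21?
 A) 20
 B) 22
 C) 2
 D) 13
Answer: B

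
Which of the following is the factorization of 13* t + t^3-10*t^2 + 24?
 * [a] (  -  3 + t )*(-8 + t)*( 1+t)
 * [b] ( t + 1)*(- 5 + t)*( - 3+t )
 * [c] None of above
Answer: a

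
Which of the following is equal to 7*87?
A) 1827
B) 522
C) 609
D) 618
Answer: C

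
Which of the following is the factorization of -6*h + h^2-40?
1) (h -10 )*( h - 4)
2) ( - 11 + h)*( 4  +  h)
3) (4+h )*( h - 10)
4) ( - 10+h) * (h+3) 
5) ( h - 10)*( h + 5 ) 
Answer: 3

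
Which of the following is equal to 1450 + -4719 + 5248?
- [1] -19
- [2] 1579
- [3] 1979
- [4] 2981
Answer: 3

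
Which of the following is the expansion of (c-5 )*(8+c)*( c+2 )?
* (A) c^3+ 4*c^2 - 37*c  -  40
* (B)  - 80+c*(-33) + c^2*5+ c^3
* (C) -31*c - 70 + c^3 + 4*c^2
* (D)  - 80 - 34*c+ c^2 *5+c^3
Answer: D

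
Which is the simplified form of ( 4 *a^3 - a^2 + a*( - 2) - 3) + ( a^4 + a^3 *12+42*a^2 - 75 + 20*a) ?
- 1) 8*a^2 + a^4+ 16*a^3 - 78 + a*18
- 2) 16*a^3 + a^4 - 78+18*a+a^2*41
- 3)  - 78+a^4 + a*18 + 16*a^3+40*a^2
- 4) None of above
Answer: 2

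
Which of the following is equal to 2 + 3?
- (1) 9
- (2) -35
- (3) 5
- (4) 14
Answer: 3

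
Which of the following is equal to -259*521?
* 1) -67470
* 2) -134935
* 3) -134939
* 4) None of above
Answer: 3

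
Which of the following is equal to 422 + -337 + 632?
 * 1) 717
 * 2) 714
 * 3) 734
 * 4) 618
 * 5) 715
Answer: 1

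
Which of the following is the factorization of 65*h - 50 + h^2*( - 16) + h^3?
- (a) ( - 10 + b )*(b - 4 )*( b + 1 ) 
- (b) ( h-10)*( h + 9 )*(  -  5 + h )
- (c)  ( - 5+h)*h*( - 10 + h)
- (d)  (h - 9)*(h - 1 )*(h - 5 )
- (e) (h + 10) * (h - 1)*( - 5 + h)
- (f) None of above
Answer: f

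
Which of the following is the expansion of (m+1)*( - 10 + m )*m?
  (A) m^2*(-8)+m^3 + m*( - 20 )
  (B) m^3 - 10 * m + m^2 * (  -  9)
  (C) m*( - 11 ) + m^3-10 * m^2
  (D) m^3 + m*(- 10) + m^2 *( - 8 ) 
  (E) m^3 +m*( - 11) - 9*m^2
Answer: B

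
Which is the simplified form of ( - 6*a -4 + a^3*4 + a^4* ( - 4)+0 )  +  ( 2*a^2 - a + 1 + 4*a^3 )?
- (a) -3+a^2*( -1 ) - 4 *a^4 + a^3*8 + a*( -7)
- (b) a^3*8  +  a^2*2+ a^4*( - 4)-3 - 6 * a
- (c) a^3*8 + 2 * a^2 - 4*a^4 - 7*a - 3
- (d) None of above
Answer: c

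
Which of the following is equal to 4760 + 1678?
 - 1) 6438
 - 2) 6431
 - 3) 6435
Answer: 1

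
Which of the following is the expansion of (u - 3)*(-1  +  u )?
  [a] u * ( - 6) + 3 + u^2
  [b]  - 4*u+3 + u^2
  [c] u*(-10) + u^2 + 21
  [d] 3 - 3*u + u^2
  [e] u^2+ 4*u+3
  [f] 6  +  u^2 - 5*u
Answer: b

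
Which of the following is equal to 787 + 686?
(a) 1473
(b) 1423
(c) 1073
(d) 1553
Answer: a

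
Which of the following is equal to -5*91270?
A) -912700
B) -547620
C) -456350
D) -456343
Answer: C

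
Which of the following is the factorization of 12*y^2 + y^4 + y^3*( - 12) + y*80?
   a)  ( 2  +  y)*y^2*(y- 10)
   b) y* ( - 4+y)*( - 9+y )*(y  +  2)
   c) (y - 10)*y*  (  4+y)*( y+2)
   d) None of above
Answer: d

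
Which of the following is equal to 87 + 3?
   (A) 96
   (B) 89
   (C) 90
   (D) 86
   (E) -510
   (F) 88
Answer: C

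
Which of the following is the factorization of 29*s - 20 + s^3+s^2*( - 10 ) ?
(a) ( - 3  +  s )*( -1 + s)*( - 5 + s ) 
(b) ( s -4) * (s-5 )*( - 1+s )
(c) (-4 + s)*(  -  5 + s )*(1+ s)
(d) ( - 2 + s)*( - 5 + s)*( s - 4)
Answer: b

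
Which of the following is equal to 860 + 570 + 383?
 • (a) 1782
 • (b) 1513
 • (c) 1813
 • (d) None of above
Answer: c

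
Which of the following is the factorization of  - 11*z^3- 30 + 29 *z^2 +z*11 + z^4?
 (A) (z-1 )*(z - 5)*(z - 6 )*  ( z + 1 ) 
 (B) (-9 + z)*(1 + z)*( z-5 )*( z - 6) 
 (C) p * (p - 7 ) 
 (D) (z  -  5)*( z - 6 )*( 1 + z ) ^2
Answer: A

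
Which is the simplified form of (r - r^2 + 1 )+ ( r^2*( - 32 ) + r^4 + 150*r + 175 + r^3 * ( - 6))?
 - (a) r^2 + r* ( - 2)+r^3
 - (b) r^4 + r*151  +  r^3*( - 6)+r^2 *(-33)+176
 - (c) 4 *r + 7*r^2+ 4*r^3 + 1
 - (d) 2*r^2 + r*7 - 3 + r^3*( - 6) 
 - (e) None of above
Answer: b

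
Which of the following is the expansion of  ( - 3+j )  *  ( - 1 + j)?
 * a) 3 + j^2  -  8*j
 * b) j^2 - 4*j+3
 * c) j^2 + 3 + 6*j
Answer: b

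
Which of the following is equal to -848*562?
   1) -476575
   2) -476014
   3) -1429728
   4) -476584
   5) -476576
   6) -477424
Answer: 5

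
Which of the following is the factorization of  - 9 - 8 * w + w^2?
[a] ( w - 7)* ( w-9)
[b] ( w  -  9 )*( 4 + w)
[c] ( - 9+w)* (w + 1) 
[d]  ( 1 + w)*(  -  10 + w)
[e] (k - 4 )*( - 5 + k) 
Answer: c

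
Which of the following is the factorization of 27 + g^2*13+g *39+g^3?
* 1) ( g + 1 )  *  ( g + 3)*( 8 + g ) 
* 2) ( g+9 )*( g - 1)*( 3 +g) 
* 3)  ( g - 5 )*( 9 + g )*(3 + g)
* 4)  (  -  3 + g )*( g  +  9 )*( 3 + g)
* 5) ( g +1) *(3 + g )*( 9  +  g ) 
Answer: 5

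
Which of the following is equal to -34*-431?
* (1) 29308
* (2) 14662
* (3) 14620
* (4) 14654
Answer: 4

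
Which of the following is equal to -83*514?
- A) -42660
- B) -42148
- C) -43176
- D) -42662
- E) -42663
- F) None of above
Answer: D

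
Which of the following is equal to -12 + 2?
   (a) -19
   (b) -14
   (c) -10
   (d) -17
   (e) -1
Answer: c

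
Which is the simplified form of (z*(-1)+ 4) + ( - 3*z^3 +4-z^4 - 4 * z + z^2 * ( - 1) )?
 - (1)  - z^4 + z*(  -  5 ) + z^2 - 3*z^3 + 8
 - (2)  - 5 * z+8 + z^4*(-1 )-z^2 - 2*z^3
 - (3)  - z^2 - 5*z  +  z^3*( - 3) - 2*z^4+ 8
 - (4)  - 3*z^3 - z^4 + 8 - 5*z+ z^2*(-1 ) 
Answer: 4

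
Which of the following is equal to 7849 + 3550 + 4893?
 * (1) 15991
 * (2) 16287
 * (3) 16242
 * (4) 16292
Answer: 4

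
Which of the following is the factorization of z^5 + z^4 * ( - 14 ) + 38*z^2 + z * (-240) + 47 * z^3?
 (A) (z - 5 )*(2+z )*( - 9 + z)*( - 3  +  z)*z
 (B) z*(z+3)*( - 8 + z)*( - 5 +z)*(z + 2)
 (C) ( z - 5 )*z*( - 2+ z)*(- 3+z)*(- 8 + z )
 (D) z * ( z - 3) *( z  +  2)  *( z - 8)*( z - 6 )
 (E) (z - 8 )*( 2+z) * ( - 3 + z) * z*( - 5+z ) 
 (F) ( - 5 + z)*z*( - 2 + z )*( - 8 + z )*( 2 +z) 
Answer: E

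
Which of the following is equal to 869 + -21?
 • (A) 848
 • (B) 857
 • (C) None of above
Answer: A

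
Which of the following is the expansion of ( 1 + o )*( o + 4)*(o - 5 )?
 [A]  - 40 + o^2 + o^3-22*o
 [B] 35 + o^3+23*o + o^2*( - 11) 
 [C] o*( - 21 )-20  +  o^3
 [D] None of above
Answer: C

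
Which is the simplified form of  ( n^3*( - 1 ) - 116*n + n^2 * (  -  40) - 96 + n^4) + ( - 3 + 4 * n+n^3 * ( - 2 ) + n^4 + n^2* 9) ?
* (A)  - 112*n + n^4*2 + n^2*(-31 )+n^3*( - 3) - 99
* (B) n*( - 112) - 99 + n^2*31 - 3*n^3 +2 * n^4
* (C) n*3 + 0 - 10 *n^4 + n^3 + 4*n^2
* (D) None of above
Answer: A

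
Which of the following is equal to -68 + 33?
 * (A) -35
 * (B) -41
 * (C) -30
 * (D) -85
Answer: A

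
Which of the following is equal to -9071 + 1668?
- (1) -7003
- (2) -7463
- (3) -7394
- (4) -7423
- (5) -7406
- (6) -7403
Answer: 6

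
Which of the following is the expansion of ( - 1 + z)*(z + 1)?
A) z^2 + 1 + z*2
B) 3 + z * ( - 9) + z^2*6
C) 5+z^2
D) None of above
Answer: D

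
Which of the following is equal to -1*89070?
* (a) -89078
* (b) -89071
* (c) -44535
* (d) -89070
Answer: d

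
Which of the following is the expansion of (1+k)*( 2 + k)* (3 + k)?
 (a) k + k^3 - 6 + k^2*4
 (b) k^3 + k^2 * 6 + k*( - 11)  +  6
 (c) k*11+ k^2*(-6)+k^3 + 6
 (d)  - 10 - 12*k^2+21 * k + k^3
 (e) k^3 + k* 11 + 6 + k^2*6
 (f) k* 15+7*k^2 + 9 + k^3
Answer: e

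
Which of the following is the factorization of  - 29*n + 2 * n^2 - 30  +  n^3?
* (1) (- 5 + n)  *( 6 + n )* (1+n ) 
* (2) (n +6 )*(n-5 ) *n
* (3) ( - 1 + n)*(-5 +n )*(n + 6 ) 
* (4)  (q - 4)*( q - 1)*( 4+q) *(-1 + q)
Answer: 1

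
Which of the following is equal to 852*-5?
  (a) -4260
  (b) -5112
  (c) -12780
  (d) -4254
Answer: a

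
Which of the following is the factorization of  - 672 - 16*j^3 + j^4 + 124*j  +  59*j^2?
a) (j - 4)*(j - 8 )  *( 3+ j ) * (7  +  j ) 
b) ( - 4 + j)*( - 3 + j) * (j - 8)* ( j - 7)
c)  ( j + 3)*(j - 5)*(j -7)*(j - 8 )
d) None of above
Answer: d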